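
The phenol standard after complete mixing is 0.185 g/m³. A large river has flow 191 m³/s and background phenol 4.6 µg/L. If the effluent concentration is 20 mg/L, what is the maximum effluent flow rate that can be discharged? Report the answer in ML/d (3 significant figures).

4.6 µg/L = 0.0046 mg/L.
Mass balance at complete mixing: C_std·(Q_w + Q_r) = Q_w·C_e + Q_r·C_b.
Rearranging, Q_w = Q_r·(C_std − C_b)/(C_e − C_std) = 191·(0.185 − 0.0046) / (20 − 0.185) = 1.739 m³/s.
= 150.2 ML/d.

150 ML/d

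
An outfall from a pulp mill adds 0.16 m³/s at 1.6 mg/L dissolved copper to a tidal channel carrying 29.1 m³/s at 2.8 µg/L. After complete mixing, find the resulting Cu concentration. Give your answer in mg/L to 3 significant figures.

2.8 µg/L = 0.0028 mg/L.
By mass balance at complete mixing, C = (0.16·1.6 + 29.1·0.0028) / (0.16 + 29.1) = 0.3375/29.26 = 0.01153 mg/L.

0.0115 mg/L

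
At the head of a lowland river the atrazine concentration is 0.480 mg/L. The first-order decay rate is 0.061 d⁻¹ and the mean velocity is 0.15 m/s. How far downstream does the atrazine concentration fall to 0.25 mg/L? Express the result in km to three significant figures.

From C = C₀·e^(−kt), t = ln(C₀/C)/k = ln(0.480/0.25)/0.061 = 0.6523/0.061 = 10.69 d.
Distance = v·t = 0.15 m/s × 9.239e+05 s = 1.386e+05 m = 138.6 km.

139 km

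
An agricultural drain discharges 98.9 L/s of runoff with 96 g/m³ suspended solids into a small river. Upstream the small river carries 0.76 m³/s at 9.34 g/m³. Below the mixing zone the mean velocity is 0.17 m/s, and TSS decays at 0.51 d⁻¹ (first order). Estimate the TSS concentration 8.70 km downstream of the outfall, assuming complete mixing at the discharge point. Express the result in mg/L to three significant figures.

14.3 mg/L

98.9 L/s = 0.0989 m³/s.
After complete mixing, C₀ = (0.0989·96 + 0.76·9.34) / 0.8589 = 19.32 mg/L.
Travel time t = 8700 m / 0.17 m/s = 5.118e+04 s = 0.5923 d.
C = 19.32·exp(−0.51·0.5923) = 19.32·0.7393 = 14.28 mg/L.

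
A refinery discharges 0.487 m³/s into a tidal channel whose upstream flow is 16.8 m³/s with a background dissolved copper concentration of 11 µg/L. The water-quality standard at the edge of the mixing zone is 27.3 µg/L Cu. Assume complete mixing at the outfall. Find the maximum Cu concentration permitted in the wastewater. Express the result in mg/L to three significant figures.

0.590 mg/L

11 µg/L = 0.011 mg/L.
27.3 µg/L = 0.0273 mg/L.
Mass balance: 0.0273·17.29 = 0.487·Cₑ + 16.8·0.011.
Cₑ = (0.4719 − 0.1848) / 0.487 = 0.5896 mg/L.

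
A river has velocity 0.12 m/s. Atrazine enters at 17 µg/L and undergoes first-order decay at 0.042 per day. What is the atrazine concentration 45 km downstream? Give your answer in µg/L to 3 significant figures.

Travel time t = 45 km / 0.12 m/s = 4.5e+04/0.12 = 3.75e+05 s = 4.34 d.
First-order decay: C = 17·exp(−0.042·4.34) = 17·0.8334 = 14.17 µg/L.

14.2 µg/L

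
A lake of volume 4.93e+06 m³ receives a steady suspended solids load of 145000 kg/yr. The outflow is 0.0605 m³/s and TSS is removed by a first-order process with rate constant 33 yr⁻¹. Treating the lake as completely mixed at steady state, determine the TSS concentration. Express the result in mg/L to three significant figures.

0.881 mg/L

Outflow Q = 0.0605 m³/s × 3.156e+07 s/yr = 1.909e+06 m³/yr.
Steady-state CSTR mass balance: W = Q·C + k·V·C, so C = W/(Q + kV).
Q + kV = 1.909e+06 + 33·4.93e+06 = 1.646e+08 m³/yr.
C = 145000/1.646e+08 = 0.0008809 kg/m³ = 0.8809 mg/L.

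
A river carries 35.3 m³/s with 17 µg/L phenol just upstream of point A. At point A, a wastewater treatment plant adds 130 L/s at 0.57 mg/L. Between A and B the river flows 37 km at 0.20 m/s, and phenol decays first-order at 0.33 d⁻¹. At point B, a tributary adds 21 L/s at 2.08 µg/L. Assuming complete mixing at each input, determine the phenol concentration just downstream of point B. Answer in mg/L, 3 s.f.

17 µg/L = 0.017 mg/L.
130 L/s = 0.13 m³/s.
After input A: C = (35.3·0.017 + 0.13·0.57) / 35.43 = 0.01903 mg/L.
Over the 37 km reach to input B (t = 1.85e+05 s = 2.141 d), decay gives C = 0.01903·exp(−0.33·2.141) = 0.009387 mg/L.
21 L/s = 0.021 m³/s.
2.08 µg/L = 0.00208 mg/L.
After input B: C = (35.43·0.009387 + 0.021·0.00208) / 35.45 = 0.009383 mg/L.

0.00938 mg/L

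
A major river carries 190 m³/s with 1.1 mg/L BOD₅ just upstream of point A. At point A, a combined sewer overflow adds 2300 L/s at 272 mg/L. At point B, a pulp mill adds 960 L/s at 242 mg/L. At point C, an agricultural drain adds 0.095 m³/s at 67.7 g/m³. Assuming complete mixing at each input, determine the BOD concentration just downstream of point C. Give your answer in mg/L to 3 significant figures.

5.55 mg/L

2300 L/s = 2.3 m³/s.
After input A: C = (190·1.1 + 2.3·272) / 192.3 = 4.34 mg/L.
960 L/s = 0.96 m³/s.
After input B: C = (192.3·4.34 + 0.96·242) / 193.3 = 5.521 mg/L.
After input C: C = (193.3·5.521 + 0.095·67.7) / 193.4 = 5.551 mg/L.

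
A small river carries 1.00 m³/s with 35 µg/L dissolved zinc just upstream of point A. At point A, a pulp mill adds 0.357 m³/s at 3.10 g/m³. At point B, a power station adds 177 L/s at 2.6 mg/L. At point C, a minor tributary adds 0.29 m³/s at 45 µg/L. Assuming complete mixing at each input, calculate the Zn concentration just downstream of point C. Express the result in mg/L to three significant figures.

0.885 mg/L

35 µg/L = 0.035 mg/L.
After input A: C = (1·0.035 + 0.357·3.1) / 1.357 = 0.8413 mg/L.
177 L/s = 0.177 m³/s.
After input B: C = (1.357·0.8413 + 0.177·2.6) / 1.534 = 1.044 mg/L.
45 µg/L = 0.045 mg/L.
After input C: C = (1.534·1.044 + 0.29·0.045) / 1.824 = 0.8854 mg/L.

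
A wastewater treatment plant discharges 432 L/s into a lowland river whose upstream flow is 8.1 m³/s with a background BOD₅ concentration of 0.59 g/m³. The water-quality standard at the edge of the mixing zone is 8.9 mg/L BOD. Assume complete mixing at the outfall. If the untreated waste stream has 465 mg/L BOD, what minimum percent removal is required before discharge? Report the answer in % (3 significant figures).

64.6 %

432 L/s = 0.432 m³/s.
Mass balance: 8.9·8.532 = 0.432·Cₑ + 8.1·0.59.
Cₑ = (75.93 − 4.779) / 0.432 = 164.7 mg/L.
Required removal = 1 − 164.7/465 = 64.58 %.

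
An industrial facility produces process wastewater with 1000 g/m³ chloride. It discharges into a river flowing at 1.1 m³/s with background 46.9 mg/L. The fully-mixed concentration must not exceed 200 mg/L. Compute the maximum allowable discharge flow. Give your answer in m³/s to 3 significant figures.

0.211 m³/s

Mass balance at complete mixing: C_std·(Q_w + Q_r) = Q_w·C_e + Q_r·C_b.
Rearranging, Q_w = Q_r·(C_std − C_b)/(C_e − C_std) = 1.1·(200 − 46.9) / (1000 − 200) = 0.2105 m³/s.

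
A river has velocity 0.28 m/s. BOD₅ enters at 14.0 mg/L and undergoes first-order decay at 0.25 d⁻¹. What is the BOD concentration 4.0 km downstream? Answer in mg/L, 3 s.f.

Travel time t = 4.0 km / 0.28 m/s = 4000/0.28 = 1.429e+04 s = 0.1653 d.
First-order decay: C = 14.0·exp(−0.25·0.1653) = 14.0·0.9595 = 13.43 mg/L.

13.4 mg/L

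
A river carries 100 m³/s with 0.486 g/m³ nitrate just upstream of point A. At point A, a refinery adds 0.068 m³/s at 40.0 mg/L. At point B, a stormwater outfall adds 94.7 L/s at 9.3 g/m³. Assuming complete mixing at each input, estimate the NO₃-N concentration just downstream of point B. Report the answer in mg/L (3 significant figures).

0.521 mg/L

After input A: C = (100·0.486 + 0.068·40) / 100.1 = 0.5129 mg/L.
94.7 L/s = 0.0947 m³/s.
After input B: C = (100.1·0.5129 + 0.0947·9.3) / 100.2 = 0.5212 mg/L.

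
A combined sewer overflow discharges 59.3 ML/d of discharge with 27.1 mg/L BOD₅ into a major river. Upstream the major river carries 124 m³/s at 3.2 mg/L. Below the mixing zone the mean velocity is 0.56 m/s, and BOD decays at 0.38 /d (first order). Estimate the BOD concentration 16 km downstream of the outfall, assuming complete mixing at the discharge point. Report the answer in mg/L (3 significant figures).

59.3 ML/d = 0.6863 m³/s.
After complete mixing, C₀ = (0.6863·27.1 + 124·3.2) / 124.7 = 3.332 mg/L.
Travel time t = 1.6e+04 m / 0.56 m/s = 2.857e+04 s = 0.3307 d.
C = 3.332·exp(−0.38·0.3307) = 3.332·0.8819 = 2.938 mg/L.

2.94 mg/L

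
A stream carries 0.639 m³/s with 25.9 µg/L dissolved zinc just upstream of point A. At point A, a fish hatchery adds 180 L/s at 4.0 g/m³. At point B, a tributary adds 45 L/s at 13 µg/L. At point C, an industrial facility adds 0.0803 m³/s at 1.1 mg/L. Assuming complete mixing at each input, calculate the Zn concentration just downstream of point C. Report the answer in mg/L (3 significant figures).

25.9 µg/L = 0.0259 mg/L.
180 L/s = 0.18 m³/s.
After input A: C = (0.639·0.0259 + 0.18·4) / 0.819 = 0.8993 mg/L.
45 L/s = 0.045 m³/s.
13 µg/L = 0.013 mg/L.
After input B: C = (0.819·0.8993 + 0.045·0.013) / 0.864 = 0.8532 mg/L.
After input C: C = (0.864·0.8532 + 0.0803·1.1) / 0.9443 = 0.8742 mg/L.

0.874 mg/L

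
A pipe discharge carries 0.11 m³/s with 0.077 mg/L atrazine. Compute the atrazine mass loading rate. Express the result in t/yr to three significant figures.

Mass flux = Q·C = 0.11 m³/s × 0.077 g/m³ = 0.00847 g/s.
= 0.00847 g/s × 31.56 = 0.2673 t/yr.

0.267 t/yr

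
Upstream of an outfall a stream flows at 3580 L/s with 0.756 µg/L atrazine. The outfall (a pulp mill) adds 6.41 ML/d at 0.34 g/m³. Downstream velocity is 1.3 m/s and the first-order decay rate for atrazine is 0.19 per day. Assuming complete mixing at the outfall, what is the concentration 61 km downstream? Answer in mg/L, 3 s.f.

0.00689 mg/L

6.41 ML/d = 0.07419 m³/s.
3580 L/s = 3.58 m³/s.
0.756 µg/L = 0.000756 mg/L.
After complete mixing, C₀ = (0.07419·0.34 + 3.58·0.000756) / 3.654 = 0.007644 mg/L.
Travel time t = 6.1e+04 m / 1.3 m/s = 4.692e+04 s = 0.5431 d.
C = 0.007644·exp(−0.19·0.5431) = 0.007644·0.902 = 0.006894 mg/L.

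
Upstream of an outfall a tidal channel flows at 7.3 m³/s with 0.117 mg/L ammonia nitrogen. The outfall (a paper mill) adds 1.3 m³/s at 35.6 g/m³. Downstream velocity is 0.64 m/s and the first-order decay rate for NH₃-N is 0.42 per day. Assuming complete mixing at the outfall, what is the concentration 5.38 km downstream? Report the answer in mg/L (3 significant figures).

5.26 mg/L

After complete mixing, C₀ = (1.3·35.6 + 7.3·0.117) / 8.6 = 5.481 mg/L.
Travel time t = 5380 m / 0.64 m/s = 8406 s = 0.09729 d.
C = 5.481·exp(−0.42·0.09729) = 5.481·0.96 = 5.261 mg/L.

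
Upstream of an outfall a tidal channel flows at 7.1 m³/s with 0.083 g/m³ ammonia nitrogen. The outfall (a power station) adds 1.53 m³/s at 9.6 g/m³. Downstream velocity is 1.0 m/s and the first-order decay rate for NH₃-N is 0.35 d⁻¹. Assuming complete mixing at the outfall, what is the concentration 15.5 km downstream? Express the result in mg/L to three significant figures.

1.66 mg/L

After complete mixing, C₀ = (1.53·9.6 + 7.1·0.083) / 8.63 = 1.77 mg/L.
Travel time t = 1.55e+04 m / 1.0 m/s = 1.55e+04 s = 0.1794 d.
C = 1.77·exp(−0.35·0.1794) = 1.77·0.9391 = 1.663 mg/L.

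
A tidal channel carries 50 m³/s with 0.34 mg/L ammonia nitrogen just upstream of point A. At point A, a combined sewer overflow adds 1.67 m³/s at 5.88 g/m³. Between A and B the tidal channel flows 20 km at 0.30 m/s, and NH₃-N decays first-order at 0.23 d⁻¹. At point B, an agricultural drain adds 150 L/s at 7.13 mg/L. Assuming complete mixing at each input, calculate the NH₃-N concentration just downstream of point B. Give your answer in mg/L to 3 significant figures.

After input A: C = (50·0.34 + 1.67·5.88) / 51.67 = 0.5191 mg/L.
Over the 20 km reach to input B (t = 6.667e+04 s = 0.7716 d), decay gives C = 0.5191·exp(−0.23·0.7716) = 0.4347 mg/L.
150 L/s = 0.15 m³/s.
After input B: C = (51.67·0.4347 + 0.15·7.13) / 51.82 = 0.454 mg/L.

0.454 mg/L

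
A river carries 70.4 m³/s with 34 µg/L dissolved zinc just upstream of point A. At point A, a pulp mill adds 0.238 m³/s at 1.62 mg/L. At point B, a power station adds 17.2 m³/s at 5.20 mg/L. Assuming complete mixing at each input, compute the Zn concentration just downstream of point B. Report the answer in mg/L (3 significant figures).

1.05 mg/L

34 µg/L = 0.034 mg/L.
After input A: C = (70.4·0.034 + 0.238·1.62) / 70.64 = 0.03934 mg/L.
After input B: C = (70.64·0.03934 + 17.2·5.2) / 87.84 = 1.05 mg/L.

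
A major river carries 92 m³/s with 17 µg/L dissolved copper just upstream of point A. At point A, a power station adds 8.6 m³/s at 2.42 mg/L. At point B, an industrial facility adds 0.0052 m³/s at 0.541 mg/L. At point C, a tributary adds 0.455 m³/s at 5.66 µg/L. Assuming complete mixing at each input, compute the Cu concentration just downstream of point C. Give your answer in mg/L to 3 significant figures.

0.221 mg/L

17 µg/L = 0.017 mg/L.
After input A: C = (92·0.017 + 8.6·2.42) / 100.6 = 0.2224 mg/L.
After input B: C = (100.6·0.2224 + 0.0052·0.541) / 100.6 = 0.2224 mg/L.
5.66 µg/L = 0.00566 mg/L.
After input C: C = (100.6·0.2224 + 0.455·0.00566) / 101.1 = 0.2215 mg/L.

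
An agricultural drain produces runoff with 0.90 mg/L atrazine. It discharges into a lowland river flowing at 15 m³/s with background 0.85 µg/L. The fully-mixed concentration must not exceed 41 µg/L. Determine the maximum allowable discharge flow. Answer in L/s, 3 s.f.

0.85 µg/L = 0.00085 mg/L.
41 µg/L = 0.041 mg/L.
Mass balance at complete mixing: C_std·(Q_w + Q_r) = Q_w·C_e + Q_r·C_b.
Rearranging, Q_w = Q_r·(C_std − C_b)/(C_e − C_std) = 15·(0.041 − 0.00085) / (0.9 − 0.041) = 0.7011 m³/s.
= 701.1 L/s.

701 L/s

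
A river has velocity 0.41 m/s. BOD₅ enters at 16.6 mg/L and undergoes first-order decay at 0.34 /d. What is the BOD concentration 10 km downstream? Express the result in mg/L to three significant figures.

15.1 mg/L

Travel time t = 10 km / 0.41 m/s = 1e+04/0.41 = 2.439e+04 s = 0.2823 d.
First-order decay: C = 16.6·exp(−0.34·0.2823) = 16.6·0.9085 = 15.08 mg/L.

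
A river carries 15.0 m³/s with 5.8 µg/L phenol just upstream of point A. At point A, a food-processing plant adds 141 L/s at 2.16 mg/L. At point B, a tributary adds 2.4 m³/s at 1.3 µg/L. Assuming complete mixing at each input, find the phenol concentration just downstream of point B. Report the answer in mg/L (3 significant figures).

0.0225 mg/L

5.8 µg/L = 0.0058 mg/L.
141 L/s = 0.141 m³/s.
After input A: C = (15·0.0058 + 0.141·2.16) / 15.14 = 0.02586 mg/L.
1.3 µg/L = 0.0013 mg/L.
After input B: C = (15.14·0.02586 + 2.4·0.0013) / 17.54 = 0.0225 mg/L.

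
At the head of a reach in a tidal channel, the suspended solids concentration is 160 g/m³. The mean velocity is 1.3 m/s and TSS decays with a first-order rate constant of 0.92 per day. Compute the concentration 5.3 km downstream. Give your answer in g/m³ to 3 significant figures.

153 g/m³

Travel time t = 5.3 km / 1.3 m/s = 5300/1.3 = 4077 s = 0.04719 d.
First-order decay: C = 160·exp(−0.92·0.04719) = 160·0.9575 = 153.2 g/m³.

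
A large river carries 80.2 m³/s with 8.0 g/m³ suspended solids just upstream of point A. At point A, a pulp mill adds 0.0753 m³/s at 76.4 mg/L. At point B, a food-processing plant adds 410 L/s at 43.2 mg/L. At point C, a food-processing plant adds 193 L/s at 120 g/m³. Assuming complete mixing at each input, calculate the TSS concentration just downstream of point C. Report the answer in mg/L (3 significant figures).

8.51 mg/L

After input A: C = (80.2·8 + 0.0753·76.4) / 80.28 = 8.064 mg/L.
410 L/s = 0.41 m³/s.
After input B: C = (80.28·8.064 + 0.41·43.2) / 80.69 = 8.243 mg/L.
193 L/s = 0.193 m³/s.
After input C: C = (80.69·8.243 + 0.193·120) / 80.88 = 8.509 mg/L.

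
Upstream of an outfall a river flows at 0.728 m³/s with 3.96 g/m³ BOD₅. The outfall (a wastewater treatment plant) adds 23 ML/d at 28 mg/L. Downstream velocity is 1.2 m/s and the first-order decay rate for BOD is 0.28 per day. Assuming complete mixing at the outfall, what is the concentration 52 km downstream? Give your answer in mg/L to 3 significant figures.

9.03 mg/L

23 ML/d = 0.2662 m³/s.
After complete mixing, C₀ = (0.2662·28 + 0.728·3.96) / 0.9942 = 10.4 mg/L.
Travel time t = 5.2e+04 m / 1.2 m/s = 4.333e+04 s = 0.5015 d.
C = 10.4·exp(−0.28·0.5015) = 10.4·0.869 = 9.035 mg/L.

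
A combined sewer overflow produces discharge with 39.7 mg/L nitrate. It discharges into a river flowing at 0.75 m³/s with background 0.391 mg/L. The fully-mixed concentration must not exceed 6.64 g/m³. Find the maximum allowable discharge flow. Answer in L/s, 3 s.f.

142 L/s

Mass balance at complete mixing: C_std·(Q_w + Q_r) = Q_w·C_e + Q_r·C_b.
Rearranging, Q_w = Q_r·(C_std − C_b)/(C_e − C_std) = 0.75·(6.64 − 0.391) / (39.7 − 6.64) = 0.1418 m³/s.
= 141.8 L/s.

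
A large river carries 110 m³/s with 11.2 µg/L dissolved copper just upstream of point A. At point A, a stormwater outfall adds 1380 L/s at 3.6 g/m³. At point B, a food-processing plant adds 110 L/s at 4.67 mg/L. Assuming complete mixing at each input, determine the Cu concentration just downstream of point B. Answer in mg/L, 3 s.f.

0.0602 mg/L

11.2 µg/L = 0.0112 mg/L.
1380 L/s = 1.38 m³/s.
After input A: C = (110·0.0112 + 1.38·3.6) / 111.4 = 0.05567 mg/L.
110 L/s = 0.11 m³/s.
After input B: C = (111.4·0.05567 + 0.11·4.67) / 111.5 = 0.06022 mg/L.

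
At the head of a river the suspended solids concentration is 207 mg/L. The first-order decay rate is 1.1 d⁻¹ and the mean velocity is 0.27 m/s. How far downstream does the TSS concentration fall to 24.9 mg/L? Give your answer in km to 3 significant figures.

From C = C₀·e^(−kt), t = ln(C₀/C)/k = ln(207/24.9)/1.1 = 2.118/1.1 = 1.925 d.
Distance = v·t = 0.27 m/s × 1.663e+05 s = 4.491e+04 m = 44.91 km.

44.9 km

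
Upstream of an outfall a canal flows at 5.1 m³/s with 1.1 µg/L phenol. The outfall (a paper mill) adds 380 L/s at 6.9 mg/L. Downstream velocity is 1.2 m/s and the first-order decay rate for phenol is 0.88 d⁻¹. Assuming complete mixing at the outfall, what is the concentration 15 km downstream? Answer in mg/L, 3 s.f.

0.422 mg/L

380 L/s = 0.38 m³/s.
1.1 µg/L = 0.0011 mg/L.
After complete mixing, C₀ = (0.38·6.9 + 5.1·0.0011) / 5.48 = 0.4795 mg/L.
Travel time t = 1.5e+04 m / 1.2 m/s = 1.25e+04 s = 0.1447 d.
C = 0.4795·exp(−0.88·0.1447) = 0.4795·0.8805 = 0.4222 mg/L.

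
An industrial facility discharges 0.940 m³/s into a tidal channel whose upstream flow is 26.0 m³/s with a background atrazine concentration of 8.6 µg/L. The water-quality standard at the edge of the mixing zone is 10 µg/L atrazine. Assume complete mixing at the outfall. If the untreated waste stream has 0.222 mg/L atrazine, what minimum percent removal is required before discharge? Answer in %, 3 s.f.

8.6 µg/L = 0.0086 mg/L.
10 µg/L = 0.01 mg/L.
Mass balance: 0.01·26.94 = 0.94·Cₑ + 26·0.0086.
Cₑ = (0.2694 − 0.2236) / 0.94 = 0.04872 mg/L.
Required removal = 1 − 0.04872/0.222 = 78.05 %.

78.1 %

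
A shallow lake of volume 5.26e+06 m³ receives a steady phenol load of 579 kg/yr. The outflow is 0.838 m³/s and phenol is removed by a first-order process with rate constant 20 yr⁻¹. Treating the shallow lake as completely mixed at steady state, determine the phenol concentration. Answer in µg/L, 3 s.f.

4.40 µg/L

Outflow Q = 0.838 m³/s × 3.156e+07 s/yr = 2.645e+07 m³/yr.
Steady-state CSTR mass balance: W = Q·C + k·V·C, so C = W/(Q + kV).
Q + kV = 2.645e+07 + 20·5.26e+06 = 1.316e+08 m³/yr.
C = 579/1.316e+08 = 4.398e-06 kg/m³ = 0.004398 mg/L = 4.398 µg/L.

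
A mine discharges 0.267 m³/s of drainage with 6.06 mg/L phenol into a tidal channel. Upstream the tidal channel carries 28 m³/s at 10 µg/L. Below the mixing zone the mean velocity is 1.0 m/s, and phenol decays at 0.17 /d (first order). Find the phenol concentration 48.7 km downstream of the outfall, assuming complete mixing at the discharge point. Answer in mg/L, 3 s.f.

10 µg/L = 0.01 mg/L.
After complete mixing, C₀ = (0.267·6.06 + 28·0.01) / 28.27 = 0.06715 mg/L.
Travel time t = 4.87e+04 m / 1.0 m/s = 4.87e+04 s = 0.5637 d.
C = 0.06715·exp(−0.17·0.5637) = 0.06715·0.9086 = 0.06101 mg/L.

0.0610 mg/L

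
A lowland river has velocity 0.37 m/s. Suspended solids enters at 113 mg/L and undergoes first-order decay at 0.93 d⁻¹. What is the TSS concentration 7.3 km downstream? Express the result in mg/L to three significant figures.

Travel time t = 7.3 km / 0.37 m/s = 7300/0.37 = 1.973e+04 s = 0.2284 d.
First-order decay: C = 113·exp(−0.93·0.2284) = 113·0.8087 = 91.38 mg/L.

91.4 mg/L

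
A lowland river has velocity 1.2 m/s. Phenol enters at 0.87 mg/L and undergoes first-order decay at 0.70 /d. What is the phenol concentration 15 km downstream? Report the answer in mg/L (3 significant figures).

Travel time t = 15 km / 1.2 m/s = 1.5e+04/1.2 = 1.25e+04 s = 0.1447 d.
First-order decay: C = 0.87·exp(−0.70·0.1447) = 0.87·0.9037 = 0.7862 mg/L.

0.786 mg/L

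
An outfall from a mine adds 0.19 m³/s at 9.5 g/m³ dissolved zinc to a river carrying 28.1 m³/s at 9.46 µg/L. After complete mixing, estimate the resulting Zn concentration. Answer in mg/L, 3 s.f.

9.46 µg/L = 0.00946 mg/L.
Flow-weighted mixing gives C = (0.19·9.5 + 28.1·0.00946) / (0.19 + 28.1) = 2.071/28.29 = 0.0732 mg/L.

0.0732 mg/L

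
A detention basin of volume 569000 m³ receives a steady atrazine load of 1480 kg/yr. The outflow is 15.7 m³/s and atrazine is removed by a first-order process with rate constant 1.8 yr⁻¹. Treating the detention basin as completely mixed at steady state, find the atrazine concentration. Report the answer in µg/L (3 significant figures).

2.98 µg/L

Outflow Q = 15.7 m³/s × 3.156e+07 s/yr = 4.955e+08 m³/yr.
Steady-state CSTR mass balance: W = Q·C + k·V·C, so C = W/(Q + kV).
Q + kV = 4.955e+08 + 1.8·569000 = 4.965e+08 m³/yr.
C = 1480/4.965e+08 = 2.981e-06 kg/m³ = 0.002981 mg/L = 2.981 µg/L.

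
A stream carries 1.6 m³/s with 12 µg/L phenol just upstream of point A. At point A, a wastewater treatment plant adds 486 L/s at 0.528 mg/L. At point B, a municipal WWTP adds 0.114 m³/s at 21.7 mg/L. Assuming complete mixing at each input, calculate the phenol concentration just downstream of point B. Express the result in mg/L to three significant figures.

1.25 mg/L

12 µg/L = 0.012 mg/L.
486 L/s = 0.486 m³/s.
After input A: C = (1.6·0.012 + 0.486·0.528) / 2.086 = 0.1322 mg/L.
After input B: C = (2.086·0.1322 + 0.114·21.7) / 2.2 = 1.25 mg/L.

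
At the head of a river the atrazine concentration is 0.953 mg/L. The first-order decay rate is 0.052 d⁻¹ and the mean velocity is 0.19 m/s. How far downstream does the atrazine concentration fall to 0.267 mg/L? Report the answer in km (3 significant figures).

From C = C₀·e^(−kt), t = ln(C₀/C)/k = ln(0.953/0.267)/0.052 = 1.272/0.052 = 24.47 d.
Distance = v·t = 0.19 m/s × 2.114e+06 s = 4.017e+05 m = 401.7 km.

402 km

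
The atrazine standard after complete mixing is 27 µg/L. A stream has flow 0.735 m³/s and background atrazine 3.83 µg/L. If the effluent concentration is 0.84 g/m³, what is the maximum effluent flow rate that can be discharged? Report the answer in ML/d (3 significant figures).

1.81 ML/d

3.83 µg/L = 0.00383 mg/L.
27 µg/L = 0.027 mg/L.
Mass balance at complete mixing: C_std·(Q_w + Q_r) = Q_w·C_e + Q_r·C_b.
Rearranging, Q_w = Q_r·(C_std − C_b)/(C_e − C_std) = 0.735·(0.027 − 0.00383) / (0.84 − 0.027) = 0.02095 m³/s.
= 1.81 ML/d.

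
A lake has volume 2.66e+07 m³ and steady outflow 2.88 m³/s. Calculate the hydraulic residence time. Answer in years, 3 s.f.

0.293 yr

Q = 2.88 m³/s × 3.156e+07 s/yr = 9.089e+07 m³/yr.
Hydraulic residence time τ = V/Q = 2.66e+07/9.089e+07 = 0.2927 yr.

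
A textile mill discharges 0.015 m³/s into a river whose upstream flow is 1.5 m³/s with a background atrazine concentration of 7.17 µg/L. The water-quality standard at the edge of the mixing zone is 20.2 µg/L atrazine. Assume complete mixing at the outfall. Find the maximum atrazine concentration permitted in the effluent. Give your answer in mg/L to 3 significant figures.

1.32 mg/L

7.17 µg/L = 0.00717 mg/L.
20.2 µg/L = 0.0202 mg/L.
Mass balance: 0.0202·1.515 = 0.015·Cₑ + 1.5·0.00717.
Cₑ = (0.0306 − 0.01076) / 0.015 = 1.323 mg/L.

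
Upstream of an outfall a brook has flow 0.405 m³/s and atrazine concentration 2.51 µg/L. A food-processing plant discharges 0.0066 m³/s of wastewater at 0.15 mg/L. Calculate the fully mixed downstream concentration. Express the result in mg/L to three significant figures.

0.00487 mg/L

2.51 µg/L = 0.00251 mg/L.
Flow-weighted mixing gives C = (0.0066·0.15 + 0.405·0.00251) / (0.0066 + 0.405) = 0.002007/0.4116 = 0.004875 mg/L.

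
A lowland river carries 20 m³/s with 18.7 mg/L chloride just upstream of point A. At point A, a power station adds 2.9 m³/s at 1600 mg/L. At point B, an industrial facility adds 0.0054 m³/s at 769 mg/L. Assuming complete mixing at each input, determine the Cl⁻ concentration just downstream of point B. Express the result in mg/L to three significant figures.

219 mg/L

After input A: C = (20·18.7 + 2.9·1600) / 22.9 = 219 mg/L.
After input B: C = (22.9·219 + 0.0054·769) / 22.91 = 219.1 mg/L.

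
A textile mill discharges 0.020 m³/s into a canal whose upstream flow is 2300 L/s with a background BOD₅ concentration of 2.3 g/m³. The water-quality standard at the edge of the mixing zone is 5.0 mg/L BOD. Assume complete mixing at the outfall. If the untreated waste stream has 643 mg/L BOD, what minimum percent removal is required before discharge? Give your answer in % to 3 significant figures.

2300 L/s = 2.3 m³/s.
Mass balance: 5·2.32 = 0.02·Cₑ + 2.3·2.3.
Cₑ = (11.6 − 5.29) / 0.02 = 315.5 mg/L.
Required removal = 1 − 315.5/643 = 50.93 %.

50.9 %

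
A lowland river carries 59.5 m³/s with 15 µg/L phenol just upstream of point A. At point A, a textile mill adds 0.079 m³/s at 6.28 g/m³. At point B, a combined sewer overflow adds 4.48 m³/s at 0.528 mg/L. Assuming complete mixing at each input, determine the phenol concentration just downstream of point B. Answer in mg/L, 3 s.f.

0.0586 mg/L

15 µg/L = 0.015 mg/L.
After input A: C = (59.5·0.015 + 0.079·6.28) / 59.58 = 0.02331 mg/L.
After input B: C = (59.58·0.02331 + 4.48·0.528) / 64.06 = 0.0586 mg/L.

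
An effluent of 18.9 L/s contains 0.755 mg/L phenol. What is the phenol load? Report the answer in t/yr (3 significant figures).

18.9 L/s = 0.0189 m³/s.
Mass flux = Q·C = 0.0189 m³/s × 0.755 g/m³ = 0.01427 g/s.
= 0.01427 g/s × 31.56 = 0.4503 t/yr.

0.450 t/yr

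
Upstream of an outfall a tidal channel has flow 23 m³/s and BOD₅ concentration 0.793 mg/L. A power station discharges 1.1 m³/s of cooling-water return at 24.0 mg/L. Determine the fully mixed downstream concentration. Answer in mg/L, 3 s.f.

1.85 mg/L

Conservation of mass across the mixing zone: C = (1.1·24 + 23·0.793) / (1.1 + 23) = 44.64/24.1 = 1.852 mg/L.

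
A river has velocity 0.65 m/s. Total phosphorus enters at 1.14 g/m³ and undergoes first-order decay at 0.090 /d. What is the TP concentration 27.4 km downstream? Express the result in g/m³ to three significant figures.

Travel time t = 27.4 km / 0.65 m/s = 2.74e+04/0.65 = 4.215e+04 s = 0.4879 d.
First-order decay: C = 1.14·exp(−0.090·0.4879) = 1.14·0.957 = 1.091 g/m³.

1.09 g/m³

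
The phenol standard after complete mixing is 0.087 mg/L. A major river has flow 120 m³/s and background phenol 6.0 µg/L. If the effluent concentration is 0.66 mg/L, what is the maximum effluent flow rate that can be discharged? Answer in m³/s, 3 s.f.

6.0 µg/L = 0.006 mg/L.
Mass balance at complete mixing: C_std·(Q_w + Q_r) = Q_w·C_e + Q_r·C_b.
Rearranging, Q_w = Q_r·(C_std − C_b)/(C_e − C_std) = 120·(0.087 − 0.006) / (0.66 − 0.087) = 16.96 m³/s.

17.0 m³/s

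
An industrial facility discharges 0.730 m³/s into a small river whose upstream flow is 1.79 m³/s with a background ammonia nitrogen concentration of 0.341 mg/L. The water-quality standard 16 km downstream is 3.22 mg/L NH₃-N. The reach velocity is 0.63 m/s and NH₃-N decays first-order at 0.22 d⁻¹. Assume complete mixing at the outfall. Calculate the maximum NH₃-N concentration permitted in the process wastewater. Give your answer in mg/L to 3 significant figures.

11.0 mg/L

Travel time to the compliance point: t = 1.6e+04/0.63 = 2.54e+04 s = 0.2939 d; decay factor exp(−0.22·0.2939) = 0.9374.
So the concentration just after mixing may be at most 3.22/0.9374 = 3.435 mg/L.
Mass balance: 3.435·2.52 = 0.73·Cₑ + 1.79·0.341.
Cₑ = (8.656 − 0.6104) / 0.73 = 11.02 mg/L.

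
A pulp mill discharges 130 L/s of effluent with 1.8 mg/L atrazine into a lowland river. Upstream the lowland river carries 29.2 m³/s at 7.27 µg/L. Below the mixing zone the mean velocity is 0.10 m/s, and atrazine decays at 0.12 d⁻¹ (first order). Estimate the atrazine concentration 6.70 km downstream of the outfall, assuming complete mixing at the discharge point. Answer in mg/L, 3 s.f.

130 L/s = 0.13 m³/s.
7.27 µg/L = 0.00727 mg/L.
After complete mixing, C₀ = (0.13·1.8 + 29.2·0.00727) / 29.33 = 0.01522 mg/L.
Travel time t = 6700 m / 0.10 m/s = 6.7e+04 s = 0.7755 d.
C = 0.01522·exp(−0.12·0.7755) = 0.01522·0.9111 = 0.01386 mg/L.

0.0139 mg/L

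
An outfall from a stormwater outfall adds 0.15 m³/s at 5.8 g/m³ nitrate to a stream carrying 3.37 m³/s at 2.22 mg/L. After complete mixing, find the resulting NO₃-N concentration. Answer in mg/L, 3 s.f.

Conservation of mass across the mixing zone: C = (0.15·5.8 + 3.37·2.22) / (0.15 + 3.37) = 8.351/3.52 = 2.373 mg/L.

2.37 mg/L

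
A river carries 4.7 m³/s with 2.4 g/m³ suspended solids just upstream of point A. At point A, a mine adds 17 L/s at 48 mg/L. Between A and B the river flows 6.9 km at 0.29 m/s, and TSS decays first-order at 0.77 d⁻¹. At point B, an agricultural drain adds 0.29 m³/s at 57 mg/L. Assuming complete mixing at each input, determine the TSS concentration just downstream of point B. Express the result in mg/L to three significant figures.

17 L/s = 0.017 m³/s.
After input A: C = (4.7·2.4 + 0.017·48) / 4.717 = 2.564 mg/L.
Over the 6.9 km reach to input B (t = 2.379e+04 s = 0.2754 d), decay gives C = 2.564·exp(−0.77·0.2754) = 2.074 mg/L.
After input B: C = (4.717·2.074 + 0.29·57) / 5.007 = 5.256 mg/L.

5.26 mg/L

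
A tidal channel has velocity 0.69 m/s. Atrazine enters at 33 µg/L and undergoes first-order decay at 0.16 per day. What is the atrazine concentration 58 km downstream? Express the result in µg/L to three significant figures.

Travel time t = 58 km / 0.69 m/s = 5.8e+04/0.69 = 8.406e+04 s = 0.9729 d.
First-order decay: C = 33·exp(−0.16·0.9729) = 33·0.8558 = 28.24 µg/L.

28.2 µg/L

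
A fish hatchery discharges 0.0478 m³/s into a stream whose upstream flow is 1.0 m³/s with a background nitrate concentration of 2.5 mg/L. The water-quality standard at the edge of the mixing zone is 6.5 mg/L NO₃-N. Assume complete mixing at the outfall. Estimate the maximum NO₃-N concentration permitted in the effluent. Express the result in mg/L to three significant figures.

Mass balance: 6.5·1.048 = 0.0478·Cₑ + 1·2.5.
Cₑ = (6.811 − 2.5) / 0.0478 = 90.18 mg/L.

90.2 mg/L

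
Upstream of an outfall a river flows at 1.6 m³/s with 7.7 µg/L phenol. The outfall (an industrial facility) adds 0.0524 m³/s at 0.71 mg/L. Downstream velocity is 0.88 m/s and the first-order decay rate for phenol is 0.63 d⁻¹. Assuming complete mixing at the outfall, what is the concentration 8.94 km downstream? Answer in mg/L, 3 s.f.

7.7 µg/L = 0.0077 mg/L.
After complete mixing, C₀ = (0.0524·0.71 + 1.6·0.0077) / 1.652 = 0.02997 mg/L.
Travel time t = 8940 m / 0.88 m/s = 1.016e+04 s = 0.1176 d.
C = 0.02997·exp(−0.63·0.1176) = 0.02997·0.9286 = 0.02783 mg/L.

0.0278 mg/L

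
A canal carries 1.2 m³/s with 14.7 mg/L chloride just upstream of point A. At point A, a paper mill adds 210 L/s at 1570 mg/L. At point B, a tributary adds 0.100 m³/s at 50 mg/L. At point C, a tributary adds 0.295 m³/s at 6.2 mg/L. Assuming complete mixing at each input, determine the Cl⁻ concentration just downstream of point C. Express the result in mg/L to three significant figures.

210 L/s = 0.21 m³/s.
After input A: C = (1.2·14.7 + 0.21·1570) / 1.41 = 246.3 mg/L.
After input B: C = (1.41·246.3 + 0.1·50) / 1.51 = 233.3 mg/L.
After input C: C = (1.51·233.3 + 0.295·6.2) / 1.805 = 196.2 mg/L.

196 mg/L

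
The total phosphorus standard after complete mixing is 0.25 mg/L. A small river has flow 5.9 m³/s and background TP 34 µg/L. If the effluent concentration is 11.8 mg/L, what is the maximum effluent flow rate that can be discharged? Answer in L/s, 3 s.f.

110 L/s

34 µg/L = 0.034 mg/L.
Mass balance at complete mixing: C_std·(Q_w + Q_r) = Q_w·C_e + Q_r·C_b.
Rearranging, Q_w = Q_r·(C_std − C_b)/(C_e − C_std) = 5.9·(0.25 − 0.034) / (11.8 − 0.25) = 0.1103 m³/s.
= 110.3 L/s.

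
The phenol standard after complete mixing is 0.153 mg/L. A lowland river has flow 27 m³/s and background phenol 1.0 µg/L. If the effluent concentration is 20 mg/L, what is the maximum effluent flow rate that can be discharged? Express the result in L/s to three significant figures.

207 L/s

1.0 µg/L = 0.001 mg/L.
Mass balance at complete mixing: C_std·(Q_w + Q_r) = Q_w·C_e + Q_r·C_b.
Rearranging, Q_w = Q_r·(C_std − C_b)/(C_e − C_std) = 27·(0.153 − 0.001) / (20 − 0.153) = 0.2068 m³/s.
= 206.8 L/s.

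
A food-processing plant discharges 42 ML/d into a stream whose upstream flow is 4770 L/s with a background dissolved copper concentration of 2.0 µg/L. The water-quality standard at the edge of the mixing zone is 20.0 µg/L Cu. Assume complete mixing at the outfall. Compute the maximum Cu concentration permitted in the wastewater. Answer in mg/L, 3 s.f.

42 ML/d = 0.4861 m³/s.
4770 L/s = 4.77 m³/s.
2.0 µg/L = 0.002 mg/L.
20.0 µg/L = 0.02 mg/L.
Mass balance: 0.02·5.256 = 0.4861·Cₑ + 4.77·0.002.
Cₑ = (0.1051 − 0.00954) / 0.4861 = 0.1966 mg/L.

0.197 mg/L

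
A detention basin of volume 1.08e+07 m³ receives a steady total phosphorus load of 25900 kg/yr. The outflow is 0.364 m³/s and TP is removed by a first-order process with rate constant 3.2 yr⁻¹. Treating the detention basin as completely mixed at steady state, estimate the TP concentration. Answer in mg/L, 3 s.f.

0.562 mg/L

Outflow Q = 0.364 m³/s × 3.156e+07 s/yr = 1.149e+07 m³/yr.
Steady-state CSTR mass balance: W = Q·C + k·V·C, so C = W/(Q + kV).
Q + kV = 1.149e+07 + 3.2·1.08e+07 = 4.605e+07 m³/yr.
C = 25900/4.605e+07 = 0.0005625 kg/m³ = 0.5625 mg/L.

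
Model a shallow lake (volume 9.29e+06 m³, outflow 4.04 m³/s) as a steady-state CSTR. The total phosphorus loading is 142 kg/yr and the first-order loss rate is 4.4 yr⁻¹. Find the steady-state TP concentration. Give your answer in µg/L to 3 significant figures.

Outflow Q = 4.04 m³/s × 3.156e+07 s/yr = 1.275e+08 m³/yr.
Steady-state CSTR mass balance: W = Q·C + k·V·C, so C = W/(Q + kV).
Q + kV = 1.275e+08 + 4.4·9.29e+06 = 1.684e+08 m³/yr.
C = 142/1.684e+08 = 8.434e-07 kg/m³ = 0.0008434 mg/L = 0.8434 µg/L.

0.843 µg/L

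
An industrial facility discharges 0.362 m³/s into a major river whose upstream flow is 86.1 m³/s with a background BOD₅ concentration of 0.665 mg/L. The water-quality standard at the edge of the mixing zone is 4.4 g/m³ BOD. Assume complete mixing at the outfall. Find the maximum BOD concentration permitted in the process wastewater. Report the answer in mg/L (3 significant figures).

893 mg/L

Mass balance: 4.4·86.46 = 0.362·Cₑ + 86.1·0.665.
Cₑ = (380.4 − 57.26) / 0.362 = 892.8 mg/L.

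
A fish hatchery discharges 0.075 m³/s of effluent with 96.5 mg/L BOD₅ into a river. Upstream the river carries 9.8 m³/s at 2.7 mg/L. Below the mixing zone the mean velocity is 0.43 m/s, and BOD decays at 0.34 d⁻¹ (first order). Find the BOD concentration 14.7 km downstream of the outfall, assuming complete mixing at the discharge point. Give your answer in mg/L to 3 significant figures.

2.98 mg/L

After complete mixing, C₀ = (0.075·96.5 + 9.8·2.7) / 9.875 = 3.412 mg/L.
Travel time t = 1.47e+04 m / 0.43 m/s = 3.419e+04 s = 0.3957 d.
C = 3.412·exp(−0.34·0.3957) = 3.412·0.8741 = 2.983 mg/L.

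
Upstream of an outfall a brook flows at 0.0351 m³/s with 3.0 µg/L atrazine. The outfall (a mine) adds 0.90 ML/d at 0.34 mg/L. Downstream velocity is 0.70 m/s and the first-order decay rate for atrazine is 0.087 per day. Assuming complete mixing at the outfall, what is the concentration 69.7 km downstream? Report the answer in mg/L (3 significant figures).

0.0725 mg/L

0.90 ML/d = 0.01042 m³/s.
3.0 µg/L = 0.003 mg/L.
After complete mixing, C₀ = (0.01042·0.34 + 0.0351·0.003) / 0.04552 = 0.08012 mg/L.
Travel time t = 6.97e+04 m / 0.70 m/s = 9.957e+04 s = 1.152 d.
C = 0.08012·exp(−0.087·1.152) = 0.08012·0.9046 = 0.07248 mg/L.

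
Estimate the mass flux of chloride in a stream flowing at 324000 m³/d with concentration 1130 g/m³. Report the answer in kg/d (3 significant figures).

366000 kg/d

324000 m³/d = 3.75 m³/s.
Mass flux = Q·C = 3.75 m³/s × 1130 g/m³ = 4238 g/s.
= 4238 g/s × 86.4 = 3.661e+05 kg/d.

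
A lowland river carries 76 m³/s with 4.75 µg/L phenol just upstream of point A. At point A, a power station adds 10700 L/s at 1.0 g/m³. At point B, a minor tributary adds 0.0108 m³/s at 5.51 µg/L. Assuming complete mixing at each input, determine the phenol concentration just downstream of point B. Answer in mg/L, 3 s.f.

0.128 mg/L

4.75 µg/L = 0.00475 mg/L.
10700 L/s = 10.7 m³/s.
After input A: C = (76·0.00475 + 10.7·1) / 86.7 = 0.1276 mg/L.
5.51 µg/L = 0.00551 mg/L.
After input B: C = (86.7·0.1276 + 0.0108·0.00551) / 86.71 = 0.1276 mg/L.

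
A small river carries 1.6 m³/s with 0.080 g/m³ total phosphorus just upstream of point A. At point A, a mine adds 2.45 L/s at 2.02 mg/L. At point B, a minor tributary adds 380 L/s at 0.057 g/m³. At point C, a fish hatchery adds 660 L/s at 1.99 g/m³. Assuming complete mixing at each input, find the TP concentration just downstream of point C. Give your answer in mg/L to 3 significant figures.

2.45 L/s = 0.00245 m³/s.
After input A: C = (1.6·0.08 + 0.00245·2.02) / 1.602 = 0.08297 mg/L.
380 L/s = 0.38 m³/s.
After input B: C = (1.602·0.08297 + 0.38·0.057) / 1.982 = 0.07799 mg/L.
660 L/s = 0.66 m³/s.
After input C: C = (1.982·0.07799 + 0.66·1.99) / 2.642 = 0.5555 mg/L.

0.556 mg/L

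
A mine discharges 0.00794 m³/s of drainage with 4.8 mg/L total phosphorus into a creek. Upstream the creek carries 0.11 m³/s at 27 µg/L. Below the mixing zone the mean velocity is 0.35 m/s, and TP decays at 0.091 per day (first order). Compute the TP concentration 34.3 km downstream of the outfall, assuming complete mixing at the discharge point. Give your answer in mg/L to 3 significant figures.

0.314 mg/L

27 µg/L = 0.027 mg/L.
After complete mixing, C₀ = (0.00794·4.8 + 0.11·0.027) / 0.1179 = 0.3483 mg/L.
Travel time t = 3.43e+04 m / 0.35 m/s = 9.8e+04 s = 1.134 d.
C = 0.3483·exp(−0.091·1.134) = 0.3483·0.9019 = 0.3142 mg/L.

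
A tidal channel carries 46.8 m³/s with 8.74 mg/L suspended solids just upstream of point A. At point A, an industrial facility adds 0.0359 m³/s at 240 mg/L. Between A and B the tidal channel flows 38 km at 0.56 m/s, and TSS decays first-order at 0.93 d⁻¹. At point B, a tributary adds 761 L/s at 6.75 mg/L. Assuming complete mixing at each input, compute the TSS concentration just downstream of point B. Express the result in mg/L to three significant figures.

4.33 mg/L

After input A: C = (46.8·8.74 + 0.0359·240) / 46.84 = 8.917 mg/L.
Over the 38 km reach to input B (t = 6.786e+04 s = 0.7854 d), decay gives C = 8.917·exp(−0.93·0.7854) = 4.296 mg/L.
761 L/s = 0.761 m³/s.
After input B: C = (46.84·4.296 + 0.761·6.75) / 47.6 = 4.335 mg/L.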